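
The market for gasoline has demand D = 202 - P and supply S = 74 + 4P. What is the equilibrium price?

Set D = S: 202 - P = 74 + 4P.
128 = 5P, so P* = 25.6.
Q* = 202 − 1(25.6) = 176.4.

P* = 25.6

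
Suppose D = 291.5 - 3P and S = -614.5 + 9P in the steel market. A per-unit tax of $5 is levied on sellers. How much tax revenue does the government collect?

Pre-tax equilibrium: P* = 75.5, Q* = 65.
Tax on sellers shifts supply to S = -614.5 + 9(P − 5) = -659.5 + 9P.
291.5 - 3P = -659.5 + 9P gives buyer price Pb = 79.25; sellers receive Ps = 79.25 − 5 = 74.25.
New quantity: Q = 291.5 − 3(79.25) = 53.75.
Revenue = 5 × 53.75 = 268.75.

Tax revenue = 268.75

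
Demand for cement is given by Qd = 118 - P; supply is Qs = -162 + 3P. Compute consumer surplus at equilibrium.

Equilibrium: 118 - P = -162 + 3P gives P* = 70, Q* = 48.
Demand choke price (Qd = 0): P = 118.
CS = ½(118 − 70)(48) = 1152.

Consumer surplus = 1152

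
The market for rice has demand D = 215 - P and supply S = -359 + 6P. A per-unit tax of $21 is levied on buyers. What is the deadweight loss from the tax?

Deadweight loss = 189

Pre-tax equilibrium: P* = 82, Q* = 133.
Tax on buyers shifts demand to D = 215 − 1(P + 21) = 194 - P.
194 - P = -359 + 6P gives seller price Ps = 79; buyers pay Pb = 79 + 21 = 100.
New quantity: Q = 215 − 1(100) = 115.
DWL = ½ × 21 × (133 − 115) = 189.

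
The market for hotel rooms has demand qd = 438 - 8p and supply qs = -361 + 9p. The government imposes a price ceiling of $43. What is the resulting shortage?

Shortage = 68

Equilibrium price would be p* = 47, so the ceiling at 43 binds.
At p = 43: qd = 438 − 8(43) = 94, qs = -361 + 9(43) = 26.
Shortage = 94 − 26 = 68.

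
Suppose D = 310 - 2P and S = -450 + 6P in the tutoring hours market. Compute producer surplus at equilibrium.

Producer surplus = 1200

Equilibrium: 310 - 2P = -450 + 6P gives P* = 95, Q* = 120.
Supply starts at P = 75 (where S = 0).
PS = ½(95 − 75)(120) = 1200.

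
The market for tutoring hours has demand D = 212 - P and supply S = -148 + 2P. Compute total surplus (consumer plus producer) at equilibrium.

Total surplus = 6348

Equilibrium: 212 - P = -148 + 2P gives P* = 120, Q* = 92.
Demand choke price: P = 212; supply starts at P = 74.
CS = ½(212 − 120)(92) = 4232; PS = ½(120 − 74)(92) = 2116.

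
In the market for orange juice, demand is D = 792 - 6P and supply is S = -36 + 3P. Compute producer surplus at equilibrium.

Producer surplus = 9600

Equilibrium: 792 - 6P = -36 + 3P gives P* = 92, Q* = 240.
Supply starts at P = 12 (where S = 0).
PS = ½(92 − 12)(240) = 9600.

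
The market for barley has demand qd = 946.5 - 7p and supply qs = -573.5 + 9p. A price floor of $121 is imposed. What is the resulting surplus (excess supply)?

Equilibrium price would be p* = 95, so the floor at 121 binds.
At p = 121: qd = 99.5, qs = 515.5.
Surplus = 515.5 − 99.5 = 416.

Surplus = 416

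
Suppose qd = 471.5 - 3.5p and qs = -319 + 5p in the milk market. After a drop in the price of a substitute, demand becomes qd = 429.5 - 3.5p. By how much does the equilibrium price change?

Original equilibrium: p* = 93, q* = 146.
New equilibrium: 429.5 - 3.5p = -319 + 5p, so 748.5 = 8.5p and p' = 1497/17; q' = 429.5 − 3.5(1497/17) = 2062/17.
Change in price: 1497/17 − 93 = -84/17.

Δp = -84/17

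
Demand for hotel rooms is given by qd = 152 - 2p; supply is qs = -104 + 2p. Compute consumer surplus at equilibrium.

Equilibrium: 152 - 2p = -104 + 2p gives p* = 64, q* = 24.
Demand choke price (qd = 0): p = 76.
CS = ½(76 − 64)(24) = 144.

Consumer surplus = 144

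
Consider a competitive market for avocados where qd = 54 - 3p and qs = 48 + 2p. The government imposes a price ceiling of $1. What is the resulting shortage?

Equilibrium price would be p* = 1.2, so the ceiling at 1 binds.
At p = 1: qd = 54 − 3(1) = 51, qs = 48 + 2(1) = 50.
Shortage = 51 − 50 = 1.

Shortage = 1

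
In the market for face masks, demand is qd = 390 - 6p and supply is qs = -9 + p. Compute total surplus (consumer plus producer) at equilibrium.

Equilibrium: 390 - 6p = -9 + p gives p* = 57, q* = 48.
Demand choke price: p = 65; supply starts at p = 9.
CS = ½(65 − 57)(48) = 192; PS = ½(57 − 9)(48) = 1152.

Total surplus = 1344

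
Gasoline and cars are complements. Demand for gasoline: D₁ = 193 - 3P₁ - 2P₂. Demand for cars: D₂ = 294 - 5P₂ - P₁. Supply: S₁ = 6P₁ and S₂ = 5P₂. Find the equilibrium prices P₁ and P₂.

Market 1: 193 - 3P₁ - 2P₂ = 6P₁ → 9P₁ + 2P₂ = 193.
Market 2: 10P₂ + P₁ = 294.
Eliminating P₂: 10×(1) − 2×(2) gives 88P₁ = 1342, so P₁ = 15.25.
Back-substitute into (2): P₂ = (294 − 1×15.25) / 10 = 27.875.

P₁ = 15.25, P₂ = 27.875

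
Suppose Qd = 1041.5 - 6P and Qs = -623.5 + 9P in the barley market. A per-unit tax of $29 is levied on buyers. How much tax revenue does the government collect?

Pre-tax equilibrium: P* = 111, Q* = 375.5.
Tax on buyers shifts demand to Qd = 1041.5 − 6(P + 29) = 867.5 - 6P.
867.5 - 6P = -623.5 + 9P gives seller price Ps = 99.4; buyers pay Pb = 99.4 + 29 = 128.4.
New quantity: Q = 1041.5 − 6(128.4) = 271.1.
Revenue = 29 × 271.1 = 7861.9.

Tax revenue = 7861.9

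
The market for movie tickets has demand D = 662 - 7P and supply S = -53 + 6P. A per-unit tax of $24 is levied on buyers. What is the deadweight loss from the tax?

Deadweight loss = 12096/13

Pre-tax equilibrium: P* = 55, Q* = 277.
Tax on buyers shifts demand to D = 662 − 7(P + 24) = 494 - 7P.
494 - 7P = -53 + 6P gives seller price Ps = 547/13; buyers pay Pb = 547/13 + 24 = 859/13.
New quantity: Q = 662 − 7(859/13) = 2593/13.
DWL = ½ × 24 × (277 − 2593/13) = 12096/13.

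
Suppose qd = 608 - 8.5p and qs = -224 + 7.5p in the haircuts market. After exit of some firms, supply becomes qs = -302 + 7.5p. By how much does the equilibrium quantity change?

Δq = -41.4375

Original equilibrium: p* = 52, q* = 166.
New equilibrium: 608 - 8.5p = -302 + 7.5p, so 910 = 16p and p' = 56.875; q' = 608 − 8.5(56.875) = 124.5625.
Change in quantity: 124.5625 − 166 = -41.4375.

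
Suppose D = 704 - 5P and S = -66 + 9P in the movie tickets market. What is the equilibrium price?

Set D = S: 704 - 5P = -66 + 9P.
770 = 14P, so P* = 55.
Q* = 704 − 5(55) = 429.

P* = 55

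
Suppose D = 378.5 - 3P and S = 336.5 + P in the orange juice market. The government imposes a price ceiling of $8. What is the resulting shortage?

Shortage = 10

Equilibrium price would be P* = 10.5, so the ceiling at 8 binds.
At P = 8: D = 378.5 − 3(8) = 354.5, S = 336.5 + 1(8) = 344.5.
Shortage = 354.5 − 344.5 = 10.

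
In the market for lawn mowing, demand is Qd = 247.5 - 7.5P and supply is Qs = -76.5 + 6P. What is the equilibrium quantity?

Q* = 67.5

Set Qd = Qs: 247.5 - 7.5P = -76.5 + 6P.
324 = 13.5P, so P* = 24.
Q* = 247.5 − 7.5(24) = 67.5.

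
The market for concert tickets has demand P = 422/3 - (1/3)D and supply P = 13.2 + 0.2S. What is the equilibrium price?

Set the two price expressions equal: 422/3 - (1/3)Q = 13.2 + 0.2Q.
1912/15 = (8/15)Q, so Q* = 239.
P* = 422/3 − (1/3)(239) = 61.

P* = 61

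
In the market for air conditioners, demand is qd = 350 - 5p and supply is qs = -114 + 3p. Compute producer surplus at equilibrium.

Producer surplus = 600

Equilibrium: 350 - 5p = -114 + 3p gives p* = 58, q* = 60.
Supply starts at p = 38 (where qs = 0).
PS = ½(58 − 38)(60) = 600.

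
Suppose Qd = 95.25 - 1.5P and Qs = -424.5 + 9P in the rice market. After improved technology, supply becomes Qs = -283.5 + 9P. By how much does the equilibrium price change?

ΔP = -94/7

Original equilibrium: P* = 49.5, Q* = 21.
New equilibrium: 95.25 - 1.5P = -283.5 + 9P, so 378.75 = 10.5P and P' = 505/14; Q' = 95.25 − 1.5(505/14) = 288/7.
Change in price: 505/14 − 49.5 = -94/7.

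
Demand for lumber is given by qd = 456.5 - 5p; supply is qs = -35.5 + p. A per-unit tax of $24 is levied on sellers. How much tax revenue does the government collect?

Tax revenue = 636

Pre-tax equilibrium: p* = 82, q* = 46.5.
Tax on sellers shifts supply to qs = -35.5 + 1(p − 24) = -59.5 + p.
456.5 - 5p = -59.5 + p gives buyer price pb = 86; sellers receive ps = 86 − 24 = 62.
New quantity: q = 456.5 − 5(86) = 26.5.
Revenue = 24 × 26.5 = 636.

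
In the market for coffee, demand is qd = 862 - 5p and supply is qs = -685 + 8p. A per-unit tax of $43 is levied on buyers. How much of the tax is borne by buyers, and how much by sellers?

Buyers bear 344/13, sellers bear 215/13

Pre-tax equilibrium: p* = 119, q* = 267.
Tax on buyers shifts demand to qd = 862 − 5(p + 43) = 647 - 5p.
647 - 5p = -685 + 8p gives seller price ps = 1332/13; buyers pay pb = 1332/13 + 43 = 1891/13.
New quantity: q = 862 − 5(1891/13) = 1751/13.
Buyer burden = 1891/13 − 119 = 344/13; seller burden = 119 − 1332/13 = 215/13.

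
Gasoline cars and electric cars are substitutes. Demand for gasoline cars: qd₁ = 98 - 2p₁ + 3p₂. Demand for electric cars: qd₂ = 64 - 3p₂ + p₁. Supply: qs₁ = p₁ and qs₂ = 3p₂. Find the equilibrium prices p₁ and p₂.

Market 1: 98 - 2p₁ + 3p₂ = p₁ → 3p₁ - 3p₂ = 98.
Market 2: 6p₂ - p₁ = 64.
Eliminating p₂: 6×(1) + 3×(2) gives 15p₁ = 780, so p₁ = 52.
Back-substitute into (2): p₂ = (64 + 1×52) / 6 = 58/3.

p₁ = 52, p₂ = 58/3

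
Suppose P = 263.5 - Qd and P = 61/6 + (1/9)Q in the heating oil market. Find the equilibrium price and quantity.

P* = 35.5, Q* = 228

Set the two price expressions equal: 263.5 - Q = 61/6 + (1/9)Q.
760/3 = (10/9)Q, so Q* = 228.
P* = 263.5 − (1)(228) = 35.5.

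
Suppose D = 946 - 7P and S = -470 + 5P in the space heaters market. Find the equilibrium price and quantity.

P* = 118, Q* = 120

Set D = S: 946 - 7P = -470 + 5P.
1416 = 12P, so P* = 118.
Q* = 946 − 7(118) = 120.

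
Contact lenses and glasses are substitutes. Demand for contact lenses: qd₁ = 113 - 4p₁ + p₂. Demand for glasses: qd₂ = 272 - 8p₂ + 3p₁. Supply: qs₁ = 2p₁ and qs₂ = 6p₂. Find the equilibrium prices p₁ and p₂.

Market 1: 113 - 4p₁ + p₂ = 2p₁ → 6p₁ - p₂ = 113.
Market 2: 14p₂ - 3p₁ = 272.
Eliminating p₂: 14×(1) + 1×(2) gives 81p₁ = 1854, so p₁ = 206/9.
Back-substitute into (2): p₂ = (272 + 3×206/9) / 14 = 73/3.

p₁ = 206/9, p₂ = 73/3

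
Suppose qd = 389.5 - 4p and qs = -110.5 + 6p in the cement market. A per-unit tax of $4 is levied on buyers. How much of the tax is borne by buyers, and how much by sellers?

Pre-tax equilibrium: p* = 50, q* = 189.5.
Tax on buyers shifts demand to qd = 389.5 − 4(p + 4) = 373.5 - 4p.
373.5 - 4p = -110.5 + 6p gives seller price ps = 48.4; buyers pay pb = 48.4 + 4 = 52.4.
New quantity: q = 389.5 − 4(52.4) = 179.9.
Buyer burden = 52.4 − 50 = 2.4; seller burden = 50 − 48.4 = 1.6.

Buyers bear $2.4, sellers bear $1.6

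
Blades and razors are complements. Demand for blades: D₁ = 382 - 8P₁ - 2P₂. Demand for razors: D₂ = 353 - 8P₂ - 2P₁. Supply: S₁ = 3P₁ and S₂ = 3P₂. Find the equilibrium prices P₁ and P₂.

Market 1: 382 - 8P₁ - 2P₂ = 3P₁ → 11P₁ + 2P₂ = 382.
Market 2: 11P₂ + 2P₁ = 353.
Eliminating P₂: 11×(1) − 2×(2) gives 117P₁ = 3496, so P₁ = 3496/117.
Back-substitute into (2): P₂ = (353 − 2×3496/117) / 11 = 3119/117.

P₁ = 3496/117, P₂ = 3119/117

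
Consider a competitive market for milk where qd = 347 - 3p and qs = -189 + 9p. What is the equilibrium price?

Set qd = qs: 347 - 3p = -189 + 9p.
536 = 12p, so p* = 134/3.
q* = 347 − 3(134/3) = 213.

p* = 134/3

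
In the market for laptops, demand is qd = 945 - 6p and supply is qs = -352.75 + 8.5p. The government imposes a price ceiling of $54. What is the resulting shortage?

Equilibrium price would be p* = 89.5, so the ceiling at 54 binds.
At p = 54: qd = 945 − 6(54) = 621, qs = -352.75 + 8.5(54) = 106.25.
Shortage = 621 − 106.25 = 514.75.

Shortage = 514.75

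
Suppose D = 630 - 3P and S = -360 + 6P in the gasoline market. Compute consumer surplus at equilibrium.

Consumer surplus = 15000

Equilibrium: 630 - 3P = -360 + 6P gives P* = 110, Q* = 300.
Demand choke price (D = 0): P = 210.
CS = ½(210 − 110)(300) = 15000.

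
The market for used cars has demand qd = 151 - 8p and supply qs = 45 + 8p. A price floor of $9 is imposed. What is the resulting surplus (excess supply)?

Equilibrium price would be p* = 6.625, so the floor at 9 binds.
At p = 9: qd = 79, qs = 117.
Surplus = 117 − 79 = 38.

Surplus = 38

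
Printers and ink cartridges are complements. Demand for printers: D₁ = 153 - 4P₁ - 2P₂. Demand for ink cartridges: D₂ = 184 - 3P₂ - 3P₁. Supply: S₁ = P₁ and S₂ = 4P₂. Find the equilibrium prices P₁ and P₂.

Market 1: 153 - 4P₁ - 2P₂ = P₁ → 5P₁ + 2P₂ = 153.
Market 2: 7P₂ + 3P₁ = 184.
Eliminating P₂: 7×(1) − 2×(2) gives 29P₁ = 703, so P₁ = 703/29.
Back-substitute into (2): P₂ = (184 − 3×703/29) / 7 = 461/29.

P₁ = 703/29, P₂ = 461/29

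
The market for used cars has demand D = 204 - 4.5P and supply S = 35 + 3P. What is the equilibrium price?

P* = 338/15

Set D = S: 204 - 4.5P = 35 + 3P.
169 = 7.5P, so P* = 338/15.
Q* = 204 − 4.5(338/15) = 102.6.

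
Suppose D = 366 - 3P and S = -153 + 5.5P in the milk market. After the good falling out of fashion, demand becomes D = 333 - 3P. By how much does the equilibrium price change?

ΔP = -66/17

Original equilibrium: P* = 1038/17, Q* = 3108/17.
New equilibrium: 333 - 3P = -153 + 5.5P, so 486 = 8.5P and P' = 972/17; Q' = 333 − 3(972/17) = 2745/17.
Change in price: 972/17 − 1038/17 = -66/17.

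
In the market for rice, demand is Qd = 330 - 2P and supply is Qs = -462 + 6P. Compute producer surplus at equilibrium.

Equilibrium: 330 - 2P = -462 + 6P gives P* = 99, Q* = 132.
Supply starts at P = 77 (where Qs = 0).
PS = ½(99 − 77)(132) = 1452.

Producer surplus = 1452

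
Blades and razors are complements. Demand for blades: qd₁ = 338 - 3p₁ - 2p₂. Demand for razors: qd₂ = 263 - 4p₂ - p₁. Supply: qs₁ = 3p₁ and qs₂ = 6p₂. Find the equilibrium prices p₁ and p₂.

p₁ = 1427/29, p₂ = 620/29

Market 1: 338 - 3p₁ - 2p₂ = 3p₁ → 6p₁ + 2p₂ = 338.
Market 2: 10p₂ + p₁ = 263.
Eliminating p₂: 10×(1) − 2×(2) gives 58p₁ = 2854, so p₁ = 1427/29.
Back-substitute into (2): p₂ = (263 − 1×1427/29) / 10 = 620/29.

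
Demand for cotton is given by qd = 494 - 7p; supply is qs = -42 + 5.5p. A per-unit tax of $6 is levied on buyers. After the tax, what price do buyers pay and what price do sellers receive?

Buyers pay $45.52, sellers receive $39.52

Pre-tax equilibrium: p* = 42.88, q* = 193.84.
Tax on buyers shifts demand to qd = 494 − 7(p + 6) = 452 - 7p.
452 - 7p = -42 + 5.5p gives seller price ps = 39.52; buyers pay pb = 39.52 + 6 = 45.52.
New quantity: q = 494 − 7(45.52) = 175.36.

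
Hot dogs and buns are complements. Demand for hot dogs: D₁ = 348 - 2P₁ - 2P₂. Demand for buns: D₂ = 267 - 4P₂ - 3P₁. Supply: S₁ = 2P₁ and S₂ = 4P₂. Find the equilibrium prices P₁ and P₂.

Market 1: 348 - 2P₁ - 2P₂ = 2P₁ → 4P₁ + 2P₂ = 348.
Market 2: 8P₂ + 3P₁ = 267.
Eliminating P₂: 8×(1) − 2×(2) gives 26P₁ = 2250, so P₁ = 1125/13.
Back-substitute into (2): P₂ = (267 − 3×1125/13) / 8 = 12/13.

P₁ = 1125/13, P₂ = 12/13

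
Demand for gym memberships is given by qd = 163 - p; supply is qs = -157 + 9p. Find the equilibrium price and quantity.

Set qd = qs: 163 - p = -157 + 9p.
320 = 10p, so p* = 32.
q* = 163 − 1(32) = 131.

p* = 32, q* = 131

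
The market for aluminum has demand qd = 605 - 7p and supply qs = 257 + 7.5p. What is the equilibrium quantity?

Set qd = qs: 605 - 7p = 257 + 7.5p.
348 = 14.5p, so p* = 24.
q* = 605 − 7(24) = 437.

q* = 437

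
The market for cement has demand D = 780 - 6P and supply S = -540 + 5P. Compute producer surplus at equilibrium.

Producer surplus = 360

Equilibrium: 780 - 6P = -540 + 5P gives P* = 120, Q* = 60.
Supply starts at P = 108 (where S = 0).
PS = ½(120 − 108)(60) = 360.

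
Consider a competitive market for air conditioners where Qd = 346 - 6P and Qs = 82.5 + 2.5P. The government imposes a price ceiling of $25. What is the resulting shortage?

Equilibrium price would be P* = 31, so the ceiling at 25 binds.
At P = 25: Qd = 346 − 6(25) = 196, Qs = 82.5 + 2.5(25) = 145.
Shortage = 196 − 145 = 51.

Shortage = 51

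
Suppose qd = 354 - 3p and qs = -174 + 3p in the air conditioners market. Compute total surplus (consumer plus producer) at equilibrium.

Equilibrium: 354 - 3p = -174 + 3p gives p* = 88, q* = 90.
Demand choke price: p = 118; supply starts at p = 58.
CS = ½(118 − 88)(90) = 1350; PS = ½(88 − 58)(90) = 1350.

Total surplus = 2700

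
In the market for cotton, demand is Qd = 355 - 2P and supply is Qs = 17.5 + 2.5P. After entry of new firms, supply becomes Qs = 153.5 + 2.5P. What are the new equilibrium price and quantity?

P' = 403/9, Q' = 2389/9

Original equilibrium: P* = 75, Q* = 205.
New equilibrium: 355 - 2P = 153.5 + 2.5P, so 201.5 = 4.5P and P' = 403/9; Q' = 355 − 2(403/9) = 2389/9.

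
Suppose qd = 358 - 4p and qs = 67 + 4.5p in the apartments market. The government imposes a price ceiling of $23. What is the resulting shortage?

Equilibrium price would be p* = 582/17, so the ceiling at 23 binds.
At p = 23: qd = 358 − 4(23) = 266, qs = 67 + 4.5(23) = 170.5.
Shortage = 266 − 170.5 = 95.5.

Shortage = 95.5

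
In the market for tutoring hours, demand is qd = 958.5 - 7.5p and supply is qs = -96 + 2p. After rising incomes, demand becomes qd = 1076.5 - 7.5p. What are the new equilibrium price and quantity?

Original equilibrium: p* = 111, q* = 126.
New equilibrium: 1076.5 - 7.5p = -96 + 2p, so 1172.5 = 9.5p and p' = 2345/19; q' = 1076.5 − 7.5(2345/19) = 2866/19.

p' = 2345/19, q' = 2866/19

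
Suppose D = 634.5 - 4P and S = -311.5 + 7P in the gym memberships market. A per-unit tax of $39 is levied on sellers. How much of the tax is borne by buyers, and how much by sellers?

Pre-tax equilibrium: P* = 86, Q* = 290.5.
Tax on sellers shifts supply to S = -311.5 + 7(P − 39) = -584.5 + 7P.
634.5 - 4P = -584.5 + 7P gives buyer price Pb = 1219/11; sellers receive Ps = 1219/11 − 39 = 790/11.
New quantity: Q = 634.5 − 4(1219/11) = 4207/22.
Buyer burden = 1219/11 − 86 = 273/11; seller burden = 86 − 790/11 = 156/11.

Buyers bear 273/11, sellers bear 156/11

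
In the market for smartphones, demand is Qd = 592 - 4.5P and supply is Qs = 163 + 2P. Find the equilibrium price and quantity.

Set Qd = Qs: 592 - 4.5P = 163 + 2P.
429 = 6.5P, so P* = 66.
Q* = 592 − 4.5(66) = 295.

P* = 66, Q* = 295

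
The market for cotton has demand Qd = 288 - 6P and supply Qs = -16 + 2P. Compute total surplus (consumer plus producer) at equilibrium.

Total surplus = 1200

Equilibrium: 288 - 6P = -16 + 2P gives P* = 38, Q* = 60.
Demand choke price: P = 48; supply starts at P = 8.
CS = ½(48 − 38)(60) = 300; PS = ½(38 − 8)(60) = 900.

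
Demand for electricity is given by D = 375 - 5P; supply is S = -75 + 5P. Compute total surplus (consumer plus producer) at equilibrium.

Total surplus = 4500

Equilibrium: 375 - 5P = -75 + 5P gives P* = 45, Q* = 150.
Demand choke price: P = 75; supply starts at P = 15.
CS = ½(75 − 45)(150) = 2250; PS = ½(45 − 15)(150) = 2250.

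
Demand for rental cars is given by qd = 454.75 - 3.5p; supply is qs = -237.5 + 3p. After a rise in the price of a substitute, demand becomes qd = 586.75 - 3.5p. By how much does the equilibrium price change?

Δp = 264/13

Original equilibrium: p* = 106.5, q* = 82.
New equilibrium: 586.75 - 3.5p = -237.5 + 3p, so 824.25 = 6.5p and p' = 3297/26; q' = 586.75 − 3.5(3297/26) = 1858/13.
Change in price: 3297/26 − 106.5 = 264/13.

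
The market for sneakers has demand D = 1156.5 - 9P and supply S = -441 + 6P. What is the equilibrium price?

P* = 106.5

Set D = S: 1156.5 - 9P = -441 + 6P.
1597.5 = 15P, so P* = 106.5.
Q* = 1156.5 − 9(106.5) = 198.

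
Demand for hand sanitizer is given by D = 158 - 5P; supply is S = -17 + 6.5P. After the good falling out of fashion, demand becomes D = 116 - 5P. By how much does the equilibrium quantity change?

ΔQ = -546/23

Original equilibrium: P* = 350/23, Q* = 1884/23.
New equilibrium: 116 - 5P = -17 + 6.5P, so 133 = 11.5P and P' = 266/23; Q' = 116 − 5(266/23) = 1338/23.
Change in quantity: 1338/23 − 1884/23 = -546/23.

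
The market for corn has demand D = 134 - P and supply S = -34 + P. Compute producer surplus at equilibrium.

Equilibrium: 134 - P = -34 + P gives P* = 84, Q* = 50.
Supply starts at P = 34 (where S = 0).
PS = ½(84 − 34)(50) = 1250.

Producer surplus = 1250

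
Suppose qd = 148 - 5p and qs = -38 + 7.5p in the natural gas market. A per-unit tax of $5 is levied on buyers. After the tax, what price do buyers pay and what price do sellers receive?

Pre-tax equilibrium: p* = 14.88, q* = 73.6.
Tax on buyers shifts demand to qd = 148 − 5(p + 5) = 123 - 5p.
123 - 5p = -38 + 7.5p gives seller price ps = 12.88; buyers pay pb = 12.88 + 5 = 17.88.
New quantity: q = 148 − 5(17.88) = 58.6.

Buyers pay $17.88, sellers receive $12.88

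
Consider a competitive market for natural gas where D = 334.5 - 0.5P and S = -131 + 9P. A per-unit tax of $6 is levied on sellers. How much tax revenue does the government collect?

Pre-tax equilibrium: P* = 49, Q* = 310.
Tax on sellers shifts supply to S = -131 + 9(P − 6) = -185 + 9P.
334.5 - 0.5P = -185 + 9P gives buyer price Pb = 1039/19; sellers receive Ps = 1039/19 − 6 = 925/19.
New quantity: Q = 334.5 − 0.5(1039/19) = 5836/19.
Revenue = 6 × 5836/19 = 35016/19.

Tax revenue = 35016/19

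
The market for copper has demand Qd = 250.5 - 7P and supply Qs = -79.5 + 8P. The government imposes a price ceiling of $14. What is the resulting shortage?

Equilibrium price would be P* = 22, so the ceiling at 14 binds.
At P = 14: Qd = 250.5 − 7(14) = 152.5, Qs = -79.5 + 8(14) = 32.5.
Shortage = 152.5 − 32.5 = 120.

Shortage = 120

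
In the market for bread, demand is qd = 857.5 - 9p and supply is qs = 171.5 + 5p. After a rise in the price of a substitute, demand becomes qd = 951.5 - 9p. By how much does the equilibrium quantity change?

Original equilibrium: p* = 49, q* = 416.5.
New equilibrium: 951.5 - 9p = 171.5 + 5p, so 780 = 14p and p' = 390/7; q' = 951.5 − 9(390/7) = 6301/14.
Change in quantity: 6301/14 − 416.5 = 235/7.

Δq = 235/7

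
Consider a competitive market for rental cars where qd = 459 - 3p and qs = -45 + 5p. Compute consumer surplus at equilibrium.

Equilibrium: 459 - 3p = -45 + 5p gives p* = 63, q* = 270.
Demand choke price (qd = 0): p = 153.
CS = ½(153 − 63)(270) = 12150.

Consumer surplus = 12150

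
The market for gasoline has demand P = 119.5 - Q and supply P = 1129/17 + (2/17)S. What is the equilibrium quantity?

Set the two price expressions equal: 119.5 - Q = 1129/17 + (2/17)Q.
1805/34 = (19/17)Q, so Q* = 47.5.
P* = 119.5 − (1)(47.5) = 72.

Q* = 47.5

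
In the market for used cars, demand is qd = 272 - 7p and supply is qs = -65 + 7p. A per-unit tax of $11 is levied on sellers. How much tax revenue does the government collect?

Pre-tax equilibrium: p* = 337/14, q* = 103.5.
Tax on sellers shifts supply to qs = -65 + 7(p − 11) = -142 + 7p.
272 - 7p = -142 + 7p gives buyer price pb = 207/7; sellers receive ps = 207/7 − 11 = 130/7.
New quantity: q = 272 − 7(207/7) = 65.
Revenue = 11 × 65 = 715.

Tax revenue = 715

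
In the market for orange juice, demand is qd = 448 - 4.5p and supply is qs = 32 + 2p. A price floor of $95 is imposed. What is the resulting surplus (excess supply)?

Surplus = 201.5

Equilibrium price would be p* = 64, so the floor at 95 binds.
At p = 95: qd = 20.5, qs = 222.
Surplus = 222 − 20.5 = 201.5.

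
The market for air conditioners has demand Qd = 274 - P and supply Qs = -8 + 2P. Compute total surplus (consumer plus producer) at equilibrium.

Total surplus = 24300

Equilibrium: 274 - P = -8 + 2P gives P* = 94, Q* = 180.
Demand choke price: P = 274; supply starts at P = 4.
CS = ½(274 − 94)(180) = 16200; PS = ½(94 − 4)(180) = 8100.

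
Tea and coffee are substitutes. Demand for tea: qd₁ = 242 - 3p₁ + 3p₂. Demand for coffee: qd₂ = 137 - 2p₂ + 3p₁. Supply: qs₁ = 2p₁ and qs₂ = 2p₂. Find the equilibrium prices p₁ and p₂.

p₁ = 1379/11, p₂ = 1411/11

Market 1: 242 - 3p₁ + 3p₂ = 2p₁ → 5p₁ - 3p₂ = 242.
Market 2: 4p₂ - 3p₁ = 137.
Eliminating p₂: 4×(1) + 3×(2) gives 11p₁ = 1379, so p₁ = 1379/11.
Back-substitute into (2): p₂ = (137 + 3×1379/11) / 4 = 1411/11.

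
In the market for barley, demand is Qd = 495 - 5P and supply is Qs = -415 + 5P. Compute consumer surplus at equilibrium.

Equilibrium: 495 - 5P = -415 + 5P gives P* = 91, Q* = 40.
Demand choke price (Qd = 0): P = 99.
CS = ½(99 − 91)(40) = 160.

Consumer surplus = 160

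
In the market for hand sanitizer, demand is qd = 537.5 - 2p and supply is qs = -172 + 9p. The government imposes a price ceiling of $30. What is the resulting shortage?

Shortage = 379.5

Equilibrium price would be p* = 64.5, so the ceiling at 30 binds.
At p = 30: qd = 537.5 − 2(30) = 477.5, qs = -172 + 9(30) = 98.
Shortage = 477.5 − 98 = 379.5.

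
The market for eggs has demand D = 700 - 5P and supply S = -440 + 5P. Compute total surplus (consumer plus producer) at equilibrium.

Equilibrium: 700 - 5P = -440 + 5P gives P* = 114, Q* = 130.
Demand choke price: P = 140; supply starts at P = 88.
CS = ½(140 − 114)(130) = 1690; PS = ½(114 − 88)(130) = 1690.

Total surplus = 3380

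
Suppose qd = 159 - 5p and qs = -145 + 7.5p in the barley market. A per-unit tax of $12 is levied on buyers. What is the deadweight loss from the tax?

Deadweight loss = 216

Pre-tax equilibrium: p* = 24.32, q* = 37.4.
Tax on buyers shifts demand to qd = 159 − 5(p + 12) = 99 - 5p.
99 - 5p = -145 + 7.5p gives seller price ps = 19.52; buyers pay pb = 19.52 + 12 = 31.52.
New quantity: q = 159 − 5(31.52) = 1.4.
DWL = ½ × 12 × (37.4 − 1.4) = 216.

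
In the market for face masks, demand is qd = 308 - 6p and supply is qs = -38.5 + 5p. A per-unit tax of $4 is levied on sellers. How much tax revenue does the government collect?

Tax revenue = 4756/11

Pre-tax equilibrium: p* = 31.5, q* = 119.
Tax on sellers shifts supply to qs = -38.5 + 5(p − 4) = -58.5 + 5p.
308 - 6p = -58.5 + 5p gives buyer price pb = 733/22; sellers receive ps = 733/22 − 4 = 645/22.
New quantity: q = 308 − 6(733/22) = 1189/11.
Revenue = 4 × 1189/11 = 4756/11.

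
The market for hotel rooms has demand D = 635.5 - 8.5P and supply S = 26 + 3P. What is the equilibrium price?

P* = 53

Set D = S: 635.5 - 8.5P = 26 + 3P.
609.5 = 11.5P, so P* = 53.
Q* = 635.5 − 8.5(53) = 185.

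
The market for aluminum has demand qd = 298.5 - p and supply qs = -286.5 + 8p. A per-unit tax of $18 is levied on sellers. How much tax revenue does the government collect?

Tax revenue = 3915

Pre-tax equilibrium: p* = 65, q* = 233.5.
Tax on sellers shifts supply to qs = -286.5 + 8(p − 18) = -430.5 + 8p.
298.5 - p = -430.5 + 8p gives buyer price pb = 81; sellers receive ps = 81 − 18 = 63.
New quantity: q = 298.5 − 1(81) = 217.5.
Revenue = 18 × 217.5 = 3915.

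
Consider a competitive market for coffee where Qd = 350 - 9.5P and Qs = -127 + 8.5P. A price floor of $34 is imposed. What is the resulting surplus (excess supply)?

Equilibrium price would be P* = 26.5, so the floor at 34 binds.
At P = 34: Qd = 27, Qs = 162.
Surplus = 162 − 27 = 135.

Surplus = 135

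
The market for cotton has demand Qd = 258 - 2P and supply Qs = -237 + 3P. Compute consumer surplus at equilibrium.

Consumer surplus = 900

Equilibrium: 258 - 2P = -237 + 3P gives P* = 99, Q* = 60.
Demand choke price (Qd = 0): P = 129.
CS = ½(129 − 99)(60) = 900.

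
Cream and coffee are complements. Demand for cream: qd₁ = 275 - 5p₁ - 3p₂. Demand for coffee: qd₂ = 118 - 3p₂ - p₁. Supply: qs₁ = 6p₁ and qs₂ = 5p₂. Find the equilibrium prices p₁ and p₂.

p₁ = 1846/85, p₂ = 1023/85

Market 1: 275 - 5p₁ - 3p₂ = 6p₁ → 11p₁ + 3p₂ = 275.
Market 2: 8p₂ + p₁ = 118.
Eliminating p₂: 8×(1) − 3×(2) gives 85p₁ = 1846, so p₁ = 1846/85.
Back-substitute into (2): p₂ = (118 − 1×1846/85) / 8 = 1023/85.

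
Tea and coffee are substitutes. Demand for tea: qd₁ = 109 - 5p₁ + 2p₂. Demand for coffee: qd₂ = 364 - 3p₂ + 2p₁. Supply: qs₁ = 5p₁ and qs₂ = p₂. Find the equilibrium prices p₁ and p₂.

Market 1: 109 - 5p₁ + 2p₂ = 5p₁ → 10p₁ - 2p₂ = 109.
Market 2: 4p₂ - 2p₁ = 364.
Eliminating p₂: 4×(1) + 2×(2) gives 36p₁ = 1164, so p₁ = 97/3.
Back-substitute into (2): p₂ = (364 + 2×97/3) / 4 = 643/6.

p₁ = 97/3, p₂ = 643/6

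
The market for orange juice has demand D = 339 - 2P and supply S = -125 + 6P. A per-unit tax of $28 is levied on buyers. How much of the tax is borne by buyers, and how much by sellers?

Pre-tax equilibrium: P* = 58, Q* = 223.
Tax on buyers shifts demand to D = 339 − 2(P + 28) = 283 - 2P.
283 - 2P = -125 + 6P gives seller price Ps = 51; buyers pay Pb = 51 + 28 = 79.
New quantity: Q = 339 − 2(79) = 181.
Buyer burden = 79 − 58 = 21; seller burden = 58 − 51 = 7.

Buyers bear $21, sellers bear $7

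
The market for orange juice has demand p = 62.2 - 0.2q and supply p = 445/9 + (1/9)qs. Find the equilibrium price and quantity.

Set the two price expressions equal: 62.2 - 0.2q = 445/9 + (1/9)q.
574/45 = (14/45)q, so q* = 41.
p* = 62.2 − (0.2)(41) = 54.

p* = 54, q* = 41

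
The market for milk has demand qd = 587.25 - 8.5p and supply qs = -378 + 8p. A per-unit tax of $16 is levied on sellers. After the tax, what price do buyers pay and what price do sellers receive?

Pre-tax equilibrium: p* = 58.5, q* = 90.
Tax on sellers shifts supply to qs = -378 + 8(p − 16) = -506 + 8p.
587.25 - 8.5p = -506 + 8p gives buyer price pb = 4373/66; sellers receive ps = 4373/66 − 16 = 3317/66.
New quantity: q = 587.25 − 8.5(4373/66) = 794/33.

Buyers pay 4373/66, sellers receive 3317/66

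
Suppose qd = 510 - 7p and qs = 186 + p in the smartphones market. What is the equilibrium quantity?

q* = 226.5

Set qd = qs: 510 - 7p = 186 + p.
324 = 8p, so p* = 40.5.
q* = 510 − 7(40.5) = 226.5.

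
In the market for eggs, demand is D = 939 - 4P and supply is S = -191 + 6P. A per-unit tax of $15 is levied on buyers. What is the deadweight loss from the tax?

Pre-tax equilibrium: P* = 113, Q* = 487.
Tax on buyers shifts demand to D = 939 − 4(P + 15) = 879 - 4P.
879 - 4P = -191 + 6P gives seller price Ps = 107; buyers pay Pb = 107 + 15 = 122.
New quantity: Q = 939 − 4(122) = 451.
DWL = ½ × 15 × (487 − 451) = 270.

Deadweight loss = 270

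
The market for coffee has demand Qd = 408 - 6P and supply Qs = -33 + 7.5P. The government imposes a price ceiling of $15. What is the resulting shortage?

Equilibrium price would be P* = 98/3, so the ceiling at 15 binds.
At P = 15: Qd = 408 − 6(15) = 318, Qs = -33 + 7.5(15) = 79.5.
Shortage = 318 − 79.5 = 238.5.

Shortage = 238.5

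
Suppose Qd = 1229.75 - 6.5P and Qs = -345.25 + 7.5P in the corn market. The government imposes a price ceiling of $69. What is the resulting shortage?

Shortage = 609

Equilibrium price would be P* = 112.5, so the ceiling at 69 binds.
At P = 69: Qd = 1229.75 − 6.5(69) = 781.25, Qs = -345.25 + 7.5(69) = 172.25.
Shortage = 781.25 − 172.25 = 609.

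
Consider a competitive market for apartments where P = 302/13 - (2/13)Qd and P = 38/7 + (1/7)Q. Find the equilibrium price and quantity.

P* = 14, Q* = 60

Set the two price expressions equal: 302/13 - (2/13)Q = 38/7 + (1/7)Q.
1620/91 = (27/91)Q, so Q* = 60.
P* = 302/13 − (2/13)(60) = 14.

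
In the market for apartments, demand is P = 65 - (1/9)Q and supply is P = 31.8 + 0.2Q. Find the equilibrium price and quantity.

Set the two price expressions equal: 65 - (1/9)Q = 31.8 + 0.2Q.
33.2 = (14/45)Q, so Q* = 747/7.
P* = 65 − (1/9)(747/7) = 372/7.

P* = 372/7, Q* = 747/7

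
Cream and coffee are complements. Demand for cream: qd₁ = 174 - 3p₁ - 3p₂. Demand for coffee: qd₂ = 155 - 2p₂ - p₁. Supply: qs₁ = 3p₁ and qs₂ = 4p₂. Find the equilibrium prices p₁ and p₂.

Market 1: 174 - 3p₁ - 3p₂ = 3p₁ → 6p₁ + 3p₂ = 174.
Market 2: 6p₂ + p₁ = 155.
Eliminating p₂: 6×(1) − 3×(2) gives 33p₁ = 579, so p₁ = 193/11.
Back-substitute into (2): p₂ = (155 − 1×193/11) / 6 = 252/11.

p₁ = 193/11, p₂ = 252/11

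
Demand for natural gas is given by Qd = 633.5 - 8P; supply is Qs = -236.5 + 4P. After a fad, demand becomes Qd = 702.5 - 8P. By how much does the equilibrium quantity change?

ΔQ = 23

Original equilibrium: P* = 72.5, Q* = 53.5.
New equilibrium: 702.5 - 8P = -236.5 + 4P, so 939 = 12P and P' = 78.25; Q' = 702.5 − 8(78.25) = 76.5.
Change in quantity: 76.5 − 53.5 = 23.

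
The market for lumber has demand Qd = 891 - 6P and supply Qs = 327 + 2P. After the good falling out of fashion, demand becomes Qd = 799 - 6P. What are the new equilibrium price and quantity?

Original equilibrium: P* = 70.5, Q* = 468.
New equilibrium: 799 - 6P = 327 + 2P, so 472 = 8P and P' = 59; Q' = 799 − 6(59) = 445.

P' = 59, Q' = 445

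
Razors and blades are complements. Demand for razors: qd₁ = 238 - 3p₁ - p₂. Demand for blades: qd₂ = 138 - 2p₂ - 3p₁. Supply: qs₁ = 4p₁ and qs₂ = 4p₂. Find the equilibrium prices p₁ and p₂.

Market 1: 238 - 3p₁ - p₂ = 4p₁ → 7p₁ + p₂ = 238.
Market 2: 6p₂ + 3p₁ = 138.
Eliminating p₂: 6×(1) − 1×(2) gives 39p₁ = 1290, so p₁ = 430/13.
Back-substitute into (2): p₂ = (138 − 3×430/13) / 6 = 84/13.

p₁ = 430/13, p₂ = 84/13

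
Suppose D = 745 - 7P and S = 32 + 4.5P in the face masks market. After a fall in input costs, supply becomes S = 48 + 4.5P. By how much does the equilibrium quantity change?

Original equilibrium: P* = 62, Q* = 311.
New equilibrium: 745 - 7P = 48 + 4.5P, so 697 = 11.5P and P' = 1394/23; Q' = 745 − 7(1394/23) = 7377/23.
Change in quantity: 7377/23 − 311 = 224/23.

ΔQ = 224/23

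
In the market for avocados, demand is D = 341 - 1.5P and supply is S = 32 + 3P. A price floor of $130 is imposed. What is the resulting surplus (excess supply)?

Equilibrium price would be P* = 206/3, so the floor at 130 binds.
At P = 130: D = 146, S = 422.
Surplus = 422 − 146 = 276.

Surplus = 276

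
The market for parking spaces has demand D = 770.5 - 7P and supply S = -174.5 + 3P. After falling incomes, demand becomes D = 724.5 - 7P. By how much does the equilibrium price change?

ΔP = -4.6

Original equilibrium: P* = 94.5, Q* = 109.
New equilibrium: 724.5 - 7P = -174.5 + 3P, so 899 = 10P and P' = 89.9; Q' = 724.5 − 7(89.9) = 95.2.
Change in price: 89.9 − 94.5 = -4.6.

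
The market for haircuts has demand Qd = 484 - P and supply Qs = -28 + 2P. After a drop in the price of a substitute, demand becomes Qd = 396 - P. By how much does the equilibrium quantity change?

ΔQ = -176/3

Original equilibrium: P* = 512/3, Q* = 940/3.
New equilibrium: 396 - P = -28 + 2P, so 424 = 3P and P' = 424/3; Q' = 396 − 1(424/3) = 764/3.
Change in quantity: 764/3 − 940/3 = -176/3.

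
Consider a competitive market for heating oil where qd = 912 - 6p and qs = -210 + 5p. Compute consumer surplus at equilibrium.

Equilibrium: 912 - 6p = -210 + 5p gives p* = 102, q* = 300.
Demand choke price (qd = 0): p = 152.
CS = ½(152 − 102)(300) = 7500.

Consumer surplus = 7500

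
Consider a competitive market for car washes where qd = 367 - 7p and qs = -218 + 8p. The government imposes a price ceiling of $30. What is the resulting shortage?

Shortage = 135

Equilibrium price would be p* = 39, so the ceiling at 30 binds.
At p = 30: qd = 367 − 7(30) = 157, qs = -218 + 8(30) = 22.
Shortage = 157 − 22 = 135.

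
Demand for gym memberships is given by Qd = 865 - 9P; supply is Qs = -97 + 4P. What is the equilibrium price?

P* = 74

Set Qd = Qs: 865 - 9P = -97 + 4P.
962 = 13P, so P* = 74.
Q* = 865 − 9(74) = 199.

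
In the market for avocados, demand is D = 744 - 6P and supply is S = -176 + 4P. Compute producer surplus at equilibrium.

Producer surplus = 4608

Equilibrium: 744 - 6P = -176 + 4P gives P* = 92, Q* = 192.
Supply starts at P = 44 (where S = 0).
PS = ½(92 − 44)(192) = 4608.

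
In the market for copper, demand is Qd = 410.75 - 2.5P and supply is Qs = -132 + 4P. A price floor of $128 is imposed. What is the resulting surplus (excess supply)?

Surplus = 289.25

Equilibrium price would be P* = 83.5, so the floor at 128 binds.
At P = 128: Qd = 90.75, Qs = 380.
Surplus = 380 − 90.75 = 289.25.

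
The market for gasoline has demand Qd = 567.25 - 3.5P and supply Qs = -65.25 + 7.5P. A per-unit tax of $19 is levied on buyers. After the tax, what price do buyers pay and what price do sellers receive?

Pre-tax equilibrium: P* = 57.5, Q* = 366.
Tax on buyers shifts demand to Qd = 567.25 − 3.5(P + 19) = 500.75 - 3.5P.
500.75 - 3.5P = -65.25 + 7.5P gives seller price Ps = 566/11; buyers pay Pb = 566/11 + 19 = 775/11.
New quantity: Q = 567.25 − 3.5(775/11) = 14109/44.

Buyers pay 775/11, sellers receive 566/11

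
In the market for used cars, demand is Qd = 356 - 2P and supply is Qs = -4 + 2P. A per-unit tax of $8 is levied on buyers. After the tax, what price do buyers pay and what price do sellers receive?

Buyers pay $94, sellers receive $86

Pre-tax equilibrium: P* = 90, Q* = 176.
Tax on buyers shifts demand to Qd = 356 − 2(P + 8) = 340 - 2P.
340 - 2P = -4 + 2P gives seller price Ps = 86; buyers pay Pb = 86 + 8 = 94.
New quantity: Q = 356 − 2(94) = 168.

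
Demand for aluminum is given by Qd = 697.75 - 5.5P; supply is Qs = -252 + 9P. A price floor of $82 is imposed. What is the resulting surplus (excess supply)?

Surplus = 239.25

Equilibrium price would be P* = 65.5, so the floor at 82 binds.
At P = 82: Qd = 246.75, Qs = 486.
Surplus = 486 − 246.75 = 239.25.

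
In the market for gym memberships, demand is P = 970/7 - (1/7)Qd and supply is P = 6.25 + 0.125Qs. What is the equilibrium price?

Set the two price expressions equal: 970/7 - (1/7)Q = 6.25 + 0.125Q.
3705/28 = (15/56)Q, so Q* = 494.
P* = 970/7 − (1/7)(494) = 68.

P* = 68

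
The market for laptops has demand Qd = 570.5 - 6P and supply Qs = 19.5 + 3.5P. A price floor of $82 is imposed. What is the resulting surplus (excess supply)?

Surplus = 228

Equilibrium price would be P* = 58, so the floor at 82 binds.
At P = 82: Qd = 78.5, Qs = 306.5.
Surplus = 306.5 − 78.5 = 228.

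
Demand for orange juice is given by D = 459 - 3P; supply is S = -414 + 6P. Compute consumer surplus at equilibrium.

Consumer surplus = 4704

Equilibrium: 459 - 3P = -414 + 6P gives P* = 97, Q* = 168.
Demand choke price (D = 0): P = 153.
CS = ½(153 − 97)(168) = 4704.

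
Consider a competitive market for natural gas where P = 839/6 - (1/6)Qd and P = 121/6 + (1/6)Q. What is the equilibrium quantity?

Set the two price expressions equal: 839/6 - (1/6)Q = 121/6 + (1/6)Q.
359/3 = (1/3)Q, so Q* = 359.
P* = 839/6 − (1/6)(359) = 80.

Q* = 359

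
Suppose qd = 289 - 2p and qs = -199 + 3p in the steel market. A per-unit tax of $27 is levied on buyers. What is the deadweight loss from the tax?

Deadweight loss = 437.4

Pre-tax equilibrium: p* = 97.6, q* = 93.8.
Tax on buyers shifts demand to qd = 289 − 2(p + 27) = 235 - 2p.
235 - 2p = -199 + 3p gives seller price ps = 86.8; buyers pay pb = 86.8 + 27 = 113.8.
New quantity: q = 289 − 2(113.8) = 61.4.
DWL = ½ × 27 × (93.8 − 61.4) = 437.4.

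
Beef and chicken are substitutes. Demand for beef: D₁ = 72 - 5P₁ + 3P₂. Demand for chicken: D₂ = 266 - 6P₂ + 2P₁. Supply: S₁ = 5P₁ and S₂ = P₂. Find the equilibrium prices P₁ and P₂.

P₁ = 20.34375, P₂ = 43.8125

Market 1: 72 - 5P₁ + 3P₂ = 5P₁ → 10P₁ - 3P₂ = 72.
Market 2: 7P₂ - 2P₁ = 266.
Eliminating P₂: 7×(1) + 3×(2) gives 64P₁ = 1302, so P₁ = 20.34375.
Back-substitute into (2): P₂ = (266 + 2×20.34375) / 7 = 43.8125.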